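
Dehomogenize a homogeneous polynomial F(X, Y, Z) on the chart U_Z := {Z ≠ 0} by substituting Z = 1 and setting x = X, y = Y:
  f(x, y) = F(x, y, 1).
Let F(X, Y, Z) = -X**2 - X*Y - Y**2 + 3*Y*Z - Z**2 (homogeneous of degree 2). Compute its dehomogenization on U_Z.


f(x, y) = -x**2 - x*y - y**2 + 3*y - 1

On U_Z we set Z = 1. Each monomial c·X^i·Y^j·Z^k in F becomes c·x^i·y^j·1^k = c·x^i·y^j.
Substituting Z = 1: F(X, Y, 1) = -x**2 - x*y - y**2 + 3*y - 1.
Note: deg(f) ≤ deg(F) = 2; strict inequality happens when F is divisible by Z (lost terms).


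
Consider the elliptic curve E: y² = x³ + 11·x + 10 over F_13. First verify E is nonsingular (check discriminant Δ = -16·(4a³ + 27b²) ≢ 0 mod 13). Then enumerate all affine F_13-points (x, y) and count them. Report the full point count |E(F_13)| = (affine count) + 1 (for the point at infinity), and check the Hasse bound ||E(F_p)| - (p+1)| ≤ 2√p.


Affine points = {(0, 6), (0, 7), (1, 3), (1, 10), (2, 1), (2, 12), (4, 1), (4, 12), (7, 1), (7, 12), (8, 5), (8, 8)}; affine count = 12; |E(F_13)| = 13.

Discriminant check: Δ ∝ 4a³ + 27b² = 4·11³ + 27·10² = 4·1331 + 27·100 ≡ 3 (mod 13). Nonzero ⇒ E is nonsingular.
For each x ∈ F_13, compute rhs = x³ + 11·x + 10 mod 13, then count y ∈ F_13 with y² ≡ rhs.
  x = 0: rhs = 10, matching y values: 6, 7 (2 points).
  x = 1: rhs = 9, matching y values: 3, 10 (2 points).
  x = 2: rhs = 1, matching y values: 1, 12 (2 points).
  x = 3: rhs = 5, matching y values: none (0 points).
  x = 4: rhs = 1, matching y values: 1, 12 (2 points).
  x = 5: rhs = 8, matching y values: none (0 points).
  x = 6: rhs = 6, matching y values: none (0 points).
  x = 7: rhs = 1, matching y values: 1, 12 (2 points).
  x = 8: rhs = 12, matching y values: 5, 8 (2 points).
  x = 9: rhs = 6, matching y values: none (0 points).
  x = 10: rhs = 2, matching y values: none (0 points).
  x = 11: rhs = 6, matching y values: none (0 points).
  x = 12: rhs = 11, matching y values: none (0 points).
Total affine count: 12.
Full point count |E(F_13)| = 12 + 1 = 13.
Hasse bound: |13 − (13+1)| = |-1| = 1 ≤ 2√13 ≈ 7.2111 ✓.


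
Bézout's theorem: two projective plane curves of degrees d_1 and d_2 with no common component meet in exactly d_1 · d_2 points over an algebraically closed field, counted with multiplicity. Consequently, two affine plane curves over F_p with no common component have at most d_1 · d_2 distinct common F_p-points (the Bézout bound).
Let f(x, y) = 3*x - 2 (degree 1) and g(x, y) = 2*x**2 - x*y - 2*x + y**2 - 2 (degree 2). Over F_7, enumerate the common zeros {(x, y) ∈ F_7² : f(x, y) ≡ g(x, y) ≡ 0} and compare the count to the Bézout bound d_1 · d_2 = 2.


Common zeros: {(3, 4), (3, 6)}; count = 2; Bézout bound = 2.

deg(f) = 1, deg(g) = 2, so Bézout bound = 2.
Scan x ∈ F_7. For each x, list the y ∈ F_7 with f(x, y) ≡ 0 and those with g(x, y) ≡ 0 (mod 7); the common zeros in that column are the intersection.
  x = 0: f ≡ 0 at y ∈ ∅; g ≡ 0 at y ∈ {3, 4}; common: ∅.
  x = 1: f ≡ 0 at y ∈ ∅; g ≡ 0 at y ∈ {2, 6}; common: ∅.
  x = 2: f ≡ 0 at y ∈ ∅; g ≡ 0 at y ∈ ∅; common: ∅.
  x = 3: f ≡ 0 at y ∈ {0, 1, 2, 3, 4, 5, 6}; g ≡ 0 at y ∈ {4, 6}; common: {4, 6}.
  x = 4: f ≡ 0 at y ∈ ∅; g ≡ 0 at y ∈ ∅; common: ∅.
  x = 5: f ≡ 0 at y ∈ ∅; g ≡ 0 at y ∈ ∅; common: ∅.
  x = 6: f ≡ 0 at y ∈ ∅; g ≡ 0 at y ∈ {3}; common: ∅.
Collecting: common zeros = {(3, 4), (3, 6)}, so the count is 2.
Comparison with the Bézout bound: 2 ≤ 2 = deg(f)·deg(g), as expected for curves with no common component (the bound is attained).


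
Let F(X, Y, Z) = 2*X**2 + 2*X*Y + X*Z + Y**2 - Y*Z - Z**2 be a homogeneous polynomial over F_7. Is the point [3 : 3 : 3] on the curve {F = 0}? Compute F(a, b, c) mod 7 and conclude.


F(3,3,3) ≡ 1 (mod 7); P is NOT on the curve.

Evaluate F(3, 3, 3) term-by-term (mod 7).
  2*X**2 ↦ 2·9·1·1 = 18
  2*X*Y ↦ 2·3·3·1 = 18
  X*Z ↦ 1·3·1·3 = 9
  Y**2 ↦ 1·1·9·1 = 9
  -Y*Z ↦ -1·1·3·3 = -9
  -Z**2 ↦ -1·1·1·9 = -9
Sum: F(3, 3, 3) = (18) + (18) + (9) + (9) + (-9) + (-9) = 36.
Reducing mod 7: 36 ≡ 1 (mod 7).
Since F(a, b, c) ≡ 1 ≠ 0 (mod 7), P does NOT lie on the curve.


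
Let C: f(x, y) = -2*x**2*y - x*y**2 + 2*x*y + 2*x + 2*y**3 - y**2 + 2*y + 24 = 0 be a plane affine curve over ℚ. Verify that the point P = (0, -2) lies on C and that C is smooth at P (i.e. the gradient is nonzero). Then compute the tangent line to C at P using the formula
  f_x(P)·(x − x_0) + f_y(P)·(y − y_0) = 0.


Tangent line at P: -6*x + 30*y + 60 = 0.

Step 1: f(0, -2) = 0, so P lies on C.
Step 2: partial derivatives
  f_x(x, y) = -4*x*y - y**2 + 2*y + 2, f_y(x, y) = -2*x**2 - 2*x*y + 2*x + 6*y**2 - 2*y + 2.
  f_x(P) = -6, f_y(P) = 30 (gradient nonzero, so P is smooth).
Step 3: tangent line at P: -6·(x − 0) + 30·(y − -2) = 0.
Expanding: -6*x + 30*y + 60 = 0.


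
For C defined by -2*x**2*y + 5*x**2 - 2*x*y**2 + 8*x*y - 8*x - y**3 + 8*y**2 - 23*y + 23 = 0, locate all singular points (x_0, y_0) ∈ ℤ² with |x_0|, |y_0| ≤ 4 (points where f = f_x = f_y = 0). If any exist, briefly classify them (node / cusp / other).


Singular points: {(-1, 3)}; classification: node.

Compute partial derivatives:
  f_x = -4*x*y + 10*x - 2*y**2 + 8*y - 8.
  f_y = -2*x**2 - 4*x*y + 8*x - 3*y**2 + 16*y - 23.
Scan x_0 ∈ {−4, ..., 4}. For each x_0, f_y(x_0, y) is a polynomial in y; find its integer roots y ∈ {−4, ..., 4}, then test f_x and f at those candidates.
  x = -4: f_y(-4, y) = -3*y**2 + 32*y - 87; no integer root y with |y| ≤ 4.
  x = -3: f_y(-3, y) = -3*y**2 + 28*y - 65; no integer root y with |y| ≤ 4.
  x = -2: f_y(-2, y) = -3*y**2 + 24*y - 47; no integer root y with |y| ≤ 4.
  x = -1: f_y(-1, y) = -3*y**2 + 20*y - 33; vanishes at y ∈ {3}. (-1, 3): f_x = 0, f = 0 — SINGULAR.
  x = 0: f_y(0, y) = -3*y**2 + 16*y - 23; no integer root y with |y| ≤ 4.
  x = 1: f_y(1, y) = -3*y**2 + 12*y - 17; no integer root y with |y| ≤ 4.
  x = 2: f_y(2, y) = -3*y**2 + 8*y - 15; no integer root y with |y| ≤ 4.
  x = 3: f_y(3, y) = -3*y**2 + 4*y - 17; no integer root y with |y| ≤ 4.
  x = 4: f_y(4, y) = -3*y**2 - 23; no integer root y with |y| ≤ 4.
Only singular point on the grid: (-1, 3).
Classify: substitute x = -1 + u, y = 3 + v and expand: f = -2*u**2*v - u**2 - 2*u*v**2 - v**3 + v**2.
No constant or linear terms (consistent with a singular point). Quadratic part: -u**2 + v**2. Cubic part: -2*u**2*v - 2*u*v**2 - v**3.
The quadratic part v**2 - u**2 = (v − u)(v + u) splits into two distinct linear factors, so there are two distinct tangent lines y − 3 = ±(x − -1) — this is a node (ordinary double point).
Classification: node.


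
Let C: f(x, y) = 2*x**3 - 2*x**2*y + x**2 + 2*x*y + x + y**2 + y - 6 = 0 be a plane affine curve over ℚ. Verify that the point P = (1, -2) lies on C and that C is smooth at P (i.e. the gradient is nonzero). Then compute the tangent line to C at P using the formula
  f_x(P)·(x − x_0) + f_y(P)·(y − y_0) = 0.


Tangent line at P: 13*x - 3*y - 19 = 0.

Step 1: f(1, -2) = 0, so P lies on C.
Step 2: partial derivatives
  f_x(x, y) = 6*x**2 - 4*x*y + 2*x + 2*y + 1, f_y(x, y) = -2*x**2 + 2*x + 2*y + 1.
  f_x(P) = 13, f_y(P) = -3 (gradient nonzero, so P is smooth).
Step 3: tangent line at P: 13·(x − 1) + -3·(y − -2) = 0.
Expanding: 13*x - 3*y - 19 = 0.


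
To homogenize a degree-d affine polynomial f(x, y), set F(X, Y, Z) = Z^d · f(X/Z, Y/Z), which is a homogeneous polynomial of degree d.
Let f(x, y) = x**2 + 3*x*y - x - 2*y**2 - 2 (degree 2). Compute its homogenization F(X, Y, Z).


F(X, Y, Z) = X**2 + 3*X*Y - X*Z - 2*Y**2 - 2*Z**2

deg(f) = 2.
Substitute x = X/Z, y = Y/Z into f, then multiply by Z^2.
  monomial 1·x^2·y^0 ↦ 1·X^2·Y^0·Z^0.
  monomial 3·x^1·y^1 ↦ 3·X^1·Y^1·Z^0.
  monomial -1·x^1·y^0 ↦ -1·X^1·Y^0·Z^1.
  monomial -2·x^0·y^2 ↦ -2·X^0·Y^2·Z^0.
  monomial -2·x^0·y^0 ↦ -2·X^0·Y^0·Z^2.
Collecting: F(X, Y, Z) = X**2 + 3*X*Y - X*Z - 2*Y**2 - 2*Z**2.


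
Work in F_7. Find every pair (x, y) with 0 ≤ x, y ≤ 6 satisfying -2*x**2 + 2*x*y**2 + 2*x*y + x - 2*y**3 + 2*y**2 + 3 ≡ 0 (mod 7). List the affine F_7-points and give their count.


Affine F_7-points: {(0, 6), (3, 1), (4, 3), (4, 6), (5, 0), (5, 3), (6, 0)}; count = 7.

For each of the 49 pairs (x, y) ∈ F_7², evaluate f(x, y) mod 7. Record the zeros.
  x = 0: [0↦3, 1↦3, 2↦2, 3↦2, 4↦5, 5↦6, 6↦0]  zeros at y ∈ {6}
  x = 1: [0↦2, 1↦6, 2↦6, 3↦4, 4↦2, 5↦2, 6↦6]  zeros at y ∈ ∅
  x = 2: [0↦4, 1↦5, 2↦6, 3↦2, 4↦2, 5↦1, 6↦1]  zeros at y ∈ ∅
  x = 3: [0↦2, 1↦0, 2↦2, 3↦3, 4↦5, 5↦3, 6↦6]  zeros at y ∈ {1}
  x = 4: [0↦3, 1↦5, 2↦1, 3↦0, 4↦4, 5↦1, 6↦0]  zeros at y ∈ {3, 6}
  x = 5: [0↦0, 1↦6, 2↦3, 3↦0, 4↦6, 5↦2, 6↦4]  zeros at y ∈ {0, 3}
  x = 6: [0↦0, 1↦3, 2↦1, 3↦3, 4↦4, 5↦6, 6↦4]  zeros at y ∈ {0}
Collecting zeros: affine points = {(0, 6), (3, 1), (4, 3), (4, 6), (5, 0), (5, 3), (6, 0)}.
Total count |C(F_7)_aff| = 7.


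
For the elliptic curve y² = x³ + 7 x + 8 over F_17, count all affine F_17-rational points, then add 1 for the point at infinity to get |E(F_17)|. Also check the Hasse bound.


Affine points = {(0, 5), (0, 12), (1, 4), (1, 13), (2, 8), (2, 9), (4, 7), (4, 10), (5, 7), (5, 10), (7, 3), (7, 14), (8, 7), (8, 10), (9, 1), (9, 16), (12, 1), (12, 16), (13, 1), (13, 16), (16, 0)}; affine count = 21; |E(F_17)| = 22.

Discriminant check: Δ ∝ 4a³ + 27b² = 4·7³ + 27·8² = 4·343 + 27·64 ≡ 6 (mod 17). Nonzero ⇒ E is nonsingular.
For each x ∈ F_17, compute rhs = x³ + 7·x + 8 mod 17, then count y ∈ F_17 with y² ≡ rhs.
  x = 0: rhs = 8, matching y values: 5, 12 (2 points).
  x = 1: rhs = 16, matching y values: 4, 13 (2 points).
  x = 2: rhs = 13, matching y values: 8, 9 (2 points).
  x = 3: rhs = 5, matching y values: none (0 points).
  x = 4: rhs = 15, matching y values: 7, 10 (2 points).
  x = 5: rhs = 15, matching y values: 7, 10 (2 points).
  x = 6: rhs = 11, matching y values: none (0 points).
  x = 7: rhs = 9, matching y values: 3, 14 (2 points).
  x = 8: rhs = 15, matching y values: 7, 10 (2 points).
  x = 9: rhs = 1, matching y values: 1, 16 (2 points).
  x = 10: rhs = 7, matching y values: none (0 points).
  x = 11: rhs = 5, matching y values: none (0 points).
  x = 12: rhs = 1, matching y values: 1, 16 (2 points).
  x = 13: rhs = 1, matching y values: 1, 16 (2 points).
  x = 14: rhs = 11, matching y values: none (0 points).
  x = 15: rhs = 3, matching y values: none (0 points).
  x = 16: rhs = 0, matching y values: 0 (1 points).
Total affine count: 21.
Full point count |E(F_17)| = 21 + 1 = 22.
Hasse bound: |22 − (17+1)| = |4| = 4 ≤ 2√17 ≈ 8.2462 ✓.


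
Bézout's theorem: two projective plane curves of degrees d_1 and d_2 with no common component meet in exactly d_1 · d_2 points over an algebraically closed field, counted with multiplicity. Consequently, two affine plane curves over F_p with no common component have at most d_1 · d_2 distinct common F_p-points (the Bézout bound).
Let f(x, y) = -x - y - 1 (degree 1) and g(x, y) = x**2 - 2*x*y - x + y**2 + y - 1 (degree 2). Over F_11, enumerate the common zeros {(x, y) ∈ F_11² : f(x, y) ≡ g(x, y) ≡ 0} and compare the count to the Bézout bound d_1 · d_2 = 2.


Common zeros: {(7, 3), (9, 1)}; count = 2; Bézout bound = 2.

deg(f) = 1, deg(g) = 2, so Bézout bound = 2.
Scan x ∈ F_11. For each x, list the y ∈ F_11 with f(x, y) ≡ 0 and those with g(x, y) ≡ 0 (mod 11); the common zeros in that column are the intersection.
  x = 0: f ≡ 0 at y ∈ {10}; g ≡ 0 at y ∈ {3, 7}; common: ∅.
  x = 1: f ≡ 0 at y ∈ {9}; g ≡ 0 at y ∈ {4, 8}; common: ∅.
  x = 2: f ≡ 0 at y ∈ {8}; g ≡ 0 at y ∈ {5, 9}; common: ∅.
  x = 3: f ≡ 0 at y ∈ {7}; g ≡ 0 at y ∈ {6, 10}; common: ∅.
  x = 4: f ≡ 0 at y ∈ {6}; g ≡ 0 at y ∈ {0, 7}; common: ∅.
  x = 5: f ≡ 0 at y ∈ {5}; g ≡ 0 at y ∈ {1, 8}; common: ∅.
  x = 6: f ≡ 0 at y ∈ {4}; g ≡ 0 at y ∈ {2, 9}; common: ∅.
  x = 7: f ≡ 0 at y ∈ {3}; g ≡ 0 at y ∈ {3, 10}; common: {3}.
  x = 8: f ≡ 0 at y ∈ {2}; g ≡ 0 at y ∈ {0, 4}; common: ∅.
  x = 9: f ≡ 0 at y ∈ {1}; g ≡ 0 at y ∈ {1, 5}; common: {1}.
  x = 10: f ≡ 0 at y ∈ {0}; g ≡ 0 at y ∈ {2, 6}; common: ∅.
Collecting: common zeros = {(7, 3), (9, 1)}, so the count is 2.
Comparison with the Bézout bound: 2 ≤ 2 = deg(f)·deg(g), as expected for curves with no common component (the bound is attained).


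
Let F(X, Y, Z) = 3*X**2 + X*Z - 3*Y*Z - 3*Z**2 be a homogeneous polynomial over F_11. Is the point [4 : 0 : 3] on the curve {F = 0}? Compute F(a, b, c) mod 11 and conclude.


F(4,0,3) ≡ 0 (mod 11); P is on the curve.

Evaluate F(4, 0, 3) term-by-term (mod 11).
  3*X**2 ↦ 3·16·1·1 = 48
  X*Z ↦ 1·4·1·3 = 12
  -3*Y*Z ↦ -3·1·0·3 = 0
  -3*Z**2 ↦ -3·1·1·9 = -27
Sum: F(4, 0, 3) = (48) + (12) + (0) + (-27) = 33.
Reducing mod 11: 33 ≡ 0 (mod 11).
Since F(a, b, c) ≡ 0 (mod 11), P lies on the curve.


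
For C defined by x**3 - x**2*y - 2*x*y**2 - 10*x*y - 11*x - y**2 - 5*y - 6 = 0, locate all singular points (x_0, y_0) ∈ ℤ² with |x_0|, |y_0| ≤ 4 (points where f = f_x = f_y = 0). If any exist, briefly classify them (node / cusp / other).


Singular points: {(-1, -2)}; classification: node.

Compute partial derivatives:
  f_x = 3*x**2 - 2*x*y - 2*y**2 - 10*y - 11.
  f_y = -x**2 - 4*x*y - 10*x - 2*y - 5.
Scan x_0 ∈ {−4, ..., 4}. For each x_0, f_y(x_0, y) is a polynomial in y; find its integer roots y ∈ {−4, ..., 4}, then test f_x and f at those candidates.
  x = -4: f_y(-4, y) = 14*y + 19; no integer root y with |y| ≤ 4.
  x = -3: f_y(-3, y) = 10*y + 16; no integer root y with |y| ≤ 4.
  x = -2: f_y(-2, y) = 6*y + 11; no integer root y with |y| ≤ 4.
  x = -1: f_y(-1, y) = 2*y + 4; vanishes at y ∈ {-2}. (-1, -2): f_x = 0, f = 0 — SINGULAR.
  x = 0: f_y(0, y) = -2*y - 5; no integer root y with |y| ≤ 4.
  x = 1: f_y(1, y) = -6*y - 16; no integer root y with |y| ≤ 4.
  x = 2: f_y(2, y) = -10*y - 29; no integer root y with |y| ≤ 4.
  x = 3: f_y(3, y) = -14*y - 44; no integer root y with |y| ≤ 4.
  x = 4: f_y(4, y) = -18*y - 61; no integer root y with |y| ≤ 4.
Only singular point on the grid: (-1, -2).
Classify: substitute x = -1 + u, y = -2 + v and expand: f = u**3 - u**2*v - u**2 - 2*u*v**2 + v**2.
No constant or linear terms (consistent with a singular point). Quadratic part: -u**2 + v**2. Cubic part: u**3 - u**2*v - 2*u*v**2.
The quadratic part v**2 - u**2 = (v − u)(v + u) splits into two distinct linear factors, so there are two distinct tangent lines y − -2 = ±(x − -1) — this is a node (ordinary double point).
Classification: node.


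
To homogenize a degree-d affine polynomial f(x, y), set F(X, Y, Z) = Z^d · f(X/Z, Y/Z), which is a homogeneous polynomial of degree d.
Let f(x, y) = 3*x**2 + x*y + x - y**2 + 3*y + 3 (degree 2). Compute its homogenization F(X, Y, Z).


F(X, Y, Z) = 3*X**2 + X*Y + X*Z - Y**2 + 3*Y*Z + 3*Z**2

deg(f) = 2.
Substitute x = X/Z, y = Y/Z into f, then multiply by Z^2.
  monomial 3·x^2·y^0 ↦ 3·X^2·Y^0·Z^0.
  monomial 1·x^1·y^1 ↦ 1·X^1·Y^1·Z^0.
  monomial 1·x^1·y^0 ↦ 1·X^1·Y^0·Z^1.
  monomial -1·x^0·y^2 ↦ -1·X^0·Y^2·Z^0.
  monomial 3·x^0·y^1 ↦ 3·X^0·Y^1·Z^1.
  monomial 3·x^0·y^0 ↦ 3·X^0·Y^0·Z^2.
Collecting: F(X, Y, Z) = 3*X**2 + X*Y + X*Z - Y**2 + 3*Y*Z + 3*Z**2.


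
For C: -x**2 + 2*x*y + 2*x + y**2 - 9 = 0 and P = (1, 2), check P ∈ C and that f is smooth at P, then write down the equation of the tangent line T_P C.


Tangent line at P: 4*x + 6*y - 16 = 0.

Step 1: f(1, 2) = 0, so P lies on C.
Step 2: partial derivatives
  f_x(x, y) = -2*x + 2*y + 2, f_y(x, y) = 2*x + 2*y.
  f_x(P) = 4, f_y(P) = 6 (gradient nonzero, so P is smooth).
Step 3: tangent line at P: 4·(x − 1) + 6·(y − 2) = 0.
Expanding: 4*x + 6*y - 16 = 0.


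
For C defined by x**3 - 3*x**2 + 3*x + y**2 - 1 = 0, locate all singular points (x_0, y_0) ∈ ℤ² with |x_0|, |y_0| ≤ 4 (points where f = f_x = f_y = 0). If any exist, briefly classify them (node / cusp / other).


Singular points: {(1, 0)}; classification: cusp.

Compute partial derivatives:
  f_x = 3*x**2 - 6*x + 3.
  f_y = 2*y.
Scan x_0 ∈ {−4, ..., 4}. For each x_0, f_y(x_0, y) is a polynomial in y; find its integer roots y ∈ {−4, ..., 4}, then test f_x and f at those candidates.
  x = -4: f_y(-4, y) = 2*y; vanishes at y ∈ {0}. (-4, 0): f_x = 75 ≠ 0.
  x = -3: f_y(-3, y) = 2*y; vanishes at y ∈ {0}. (-3, 0): f_x = 48 ≠ 0.
  x = -2: f_y(-2, y) = 2*y; vanishes at y ∈ {0}. (-2, 0): f_x = 27 ≠ 0.
  x = -1: f_y(-1, y) = 2*y; vanishes at y ∈ {0}. (-1, 0): f_x = 12 ≠ 0.
  x = 0: f_y(0, y) = 2*y; vanishes at y ∈ {0}. (0, 0): f_x = 3 ≠ 0.
  x = 1: f_y(1, y) = 2*y; vanishes at y ∈ {0}. (1, 0): f_x = 0, f = 0 — SINGULAR.
  x = 2: f_y(2, y) = 2*y; vanishes at y ∈ {0}. (2, 0): f_x = 3 ≠ 0.
  x = 3: f_y(3, y) = 2*y; vanishes at y ∈ {0}. (3, 0): f_x = 12 ≠ 0.
  x = 4: f_y(4, y) = 2*y; vanishes at y ∈ {0}. (4, 0): f_x = 27 ≠ 0.
Only singular point on the grid: (1, 0).
Classify: substitute x = 1 + u, y = 0 + v and expand: f = u**3 + v**2.
No constant or linear terms (consistent with a singular point). Quadratic part: v**2. Cubic part: u**3.
The quadratic part v**2 is a perfect square, so there is a single (double) tangent line v = 0, i.e. y = 0. Restricting the cubic part to that line (v = 0) leaves u**3 ≠ 0, so f is not divisible by v and the branch is v² ≈ -u**3 to lowest order — this is a cusp.
Classification: cusp.


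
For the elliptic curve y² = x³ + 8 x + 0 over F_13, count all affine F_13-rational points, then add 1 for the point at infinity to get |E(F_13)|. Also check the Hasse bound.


Affine points = {(0, 0), (1, 3), (1, 10), (3, 5), (3, 8), (5, 3), (5, 10), (6, 2), (6, 11), (7, 3), (7, 10), (8, 2), (8, 11), (10, 1), (10, 12), (12, 2), (12, 11)}; affine count = 17; |E(F_13)| = 18.

Discriminant check: Δ ∝ 4a³ + 27b² = 4·8³ + 27·0² = 4·512 + 27·0 ≡ 7 (mod 13). Nonzero ⇒ E is nonsingular.
For each x ∈ F_13, compute rhs = x³ + 8·x + 0 mod 13, then count y ∈ F_13 with y² ≡ rhs.
  x = 0: rhs = 0, matching y values: 0 (1 points).
  x = 1: rhs = 9, matching y values: 3, 10 (2 points).
  x = 2: rhs = 11, matching y values: none (0 points).
  x = 3: rhs = 12, matching y values: 5, 8 (2 points).
  x = 4: rhs = 5, matching y values: none (0 points).
  x = 5: rhs = 9, matching y values: 3, 10 (2 points).
  x = 6: rhs = 4, matching y values: 2, 11 (2 points).
  x = 7: rhs = 9, matching y values: 3, 10 (2 points).
  x = 8: rhs = 4, matching y values: 2, 11 (2 points).
  x = 9: rhs = 8, matching y values: none (0 points).
  x = 10: rhs = 1, matching y values: 1, 12 (2 points).
  x = 11: rhs = 2, matching y values: none (0 points).
  x = 12: rhs = 4, matching y values: 2, 11 (2 points).
Total affine count: 17.
Full point count |E(F_13)| = 17 + 1 = 18.
Hasse bound: |18 − (13+1)| = |4| = 4 ≤ 2√13 ≈ 7.2111 ✓.


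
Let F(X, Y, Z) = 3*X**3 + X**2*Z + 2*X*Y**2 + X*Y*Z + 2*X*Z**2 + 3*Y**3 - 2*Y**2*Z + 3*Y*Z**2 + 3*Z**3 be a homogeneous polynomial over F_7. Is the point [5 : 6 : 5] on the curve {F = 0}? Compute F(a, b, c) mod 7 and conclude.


F(5,6,5) ≡ 0 (mod 7); P is on the curve.

Evaluate F(5, 6, 5) term-by-term (mod 7).
  3*X**3 ↦ 3·125·1·1 = 375
  X**2*Z ↦ 1·25·1·5 = 125
  2*X*Y**2 ↦ 2·5·36·1 = 360
  X*Y*Z ↦ 1·5·6·5 = 150
  2*X*Z**2 ↦ 2·5·1·25 = 250
  3*Y**3 ↦ 3·1·216·1 = 648
  -2*Y**2*Z ↦ -2·1·36·5 = -360
  3*Y*Z**2 ↦ 3·1·6·25 = 450
  3*Z**3 ↦ 3·1·1·125 = 375
Sum: F(5, 6, 5) = (375) + (125) + (360) + (150) + (250) + (648) + (-360) + (450) + (375) = 2373.
Reducing mod 7: 2373 ≡ 0 (mod 7).
Since F(a, b, c) ≡ 0 (mod 7), P lies on the curve.


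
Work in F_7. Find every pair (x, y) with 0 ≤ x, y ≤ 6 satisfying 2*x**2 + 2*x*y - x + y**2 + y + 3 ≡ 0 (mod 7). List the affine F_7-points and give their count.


Affine F_7-points: {(1, 2)}; count = 1.

For each of the 49 pairs (x, y) ∈ F_7², evaluate f(x, y) mod 7. Record the zeros.
  x = 0: [0↦3, 1↦5, 2↦2, 3↦1, 4↦2, 5↦5, 6↦3]  zeros at y ∈ ∅
  x = 1: [0↦4, 1↦1, 2↦0, 3↦1, 4↦4, 5↦2, 6↦2]  zeros at y ∈ {2}
  x = 2: [0↦2, 1↦1, 2↦2, 3↦5, 4↦3, 5↦3, 6↦5]  zeros at y ∈ ∅
  x = 3: [0↦4, 1↦5, 2↦1, 3↦6, 4↦6, 5↦1, 6↦5]  zeros at y ∈ ∅
  x = 4: [0↦3, 1↦6, 2↦4, 3↦4, 4↦6, 5↦3, 6↦2]  zeros at y ∈ ∅
  x = 5: [0↦6, 1↦4, 2↦4, 3↦6, 4↦3, 5↦2, 6↦3]  zeros at y ∈ ∅
  x = 6: [0↦6, 1↦6, 2↦1, 3↦5, 4↦4, 5↦5, 6↦1]  zeros at y ∈ ∅
Collecting zeros: affine points = {(1, 2)}.
Total count |C(F_7)_aff| = 1.


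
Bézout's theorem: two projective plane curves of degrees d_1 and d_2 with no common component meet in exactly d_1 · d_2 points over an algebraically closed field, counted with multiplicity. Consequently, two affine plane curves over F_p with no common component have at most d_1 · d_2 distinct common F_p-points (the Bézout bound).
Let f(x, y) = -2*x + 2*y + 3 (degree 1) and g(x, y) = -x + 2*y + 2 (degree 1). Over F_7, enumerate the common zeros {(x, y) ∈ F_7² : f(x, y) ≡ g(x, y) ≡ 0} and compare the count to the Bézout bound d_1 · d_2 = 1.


Common zeros: {(1, 3)}; count = 1; Bézout bound = 1.

deg(f) = 1, deg(g) = 1, so Bézout bound = 1.
Scan x ∈ F_7. For each x, list the y ∈ F_7 with f(x, y) ≡ 0 and those with g(x, y) ≡ 0 (mod 7); the common zeros in that column are the intersection.
  x = 0: f ≡ 0 at y ∈ {2}; g ≡ 0 at y ∈ {6}; common: ∅.
  x = 1: f ≡ 0 at y ∈ {3}; g ≡ 0 at y ∈ {3}; common: {3}.
  x = 2: f ≡ 0 at y ∈ {4}; g ≡ 0 at y ∈ {0}; common: ∅.
  x = 3: f ≡ 0 at y ∈ {5}; g ≡ 0 at y ∈ {4}; common: ∅.
  x = 4: f ≡ 0 at y ∈ {6}; g ≡ 0 at y ∈ {1}; common: ∅.
  x = 5: f ≡ 0 at y ∈ {0}; g ≡ 0 at y ∈ {5}; common: ∅.
  x = 6: f ≡ 0 at y ∈ {1}; g ≡ 0 at y ∈ {2}; common: ∅.
Collecting: common zeros = {(1, 3)}, so the count is 1.
Comparison with the Bézout bound: 1 ≤ 1 = deg(f)·deg(g), as expected for curves with no common component (the bound is attained).


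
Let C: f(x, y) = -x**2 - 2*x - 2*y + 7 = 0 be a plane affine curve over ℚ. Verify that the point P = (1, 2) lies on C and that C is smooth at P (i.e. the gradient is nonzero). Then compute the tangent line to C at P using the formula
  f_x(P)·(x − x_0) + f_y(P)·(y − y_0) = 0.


Tangent line at P: -4*x - 2*y + 8 = 0.

Step 1: f(1, 2) = 0, so P lies on C.
Step 2: partial derivatives
  f_x(x, y) = -2*x - 2, f_y(x, y) = -2.
  f_x(P) = -4, f_y(P) = -2 (gradient nonzero, so P is smooth).
Step 3: tangent line at P: -4·(x − 1) + -2·(y − 2) = 0.
Expanding: -4*x - 2*y + 8 = 0.


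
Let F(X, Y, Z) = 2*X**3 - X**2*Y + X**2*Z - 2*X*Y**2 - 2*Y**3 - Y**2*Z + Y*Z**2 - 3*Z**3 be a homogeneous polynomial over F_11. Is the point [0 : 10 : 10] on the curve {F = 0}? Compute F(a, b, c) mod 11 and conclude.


F(0,10,10) ≡ 5 (mod 11); P is NOT on the curve.

Evaluate F(0, 10, 10) term-by-term (mod 11).
  2*X**3 ↦ 2·0·1·1 = 0
  -X**2*Y ↦ -1·0·10·1 = 0
  X**2*Z ↦ 1·0·1·10 = 0
  -2*X*Y**2 ↦ -2·0·100·1 = 0
  -2*Y**3 ↦ -2·1·1000·1 = -2000
  -Y**2*Z ↦ -1·1·100·10 = -1000
  Y*Z**2 ↦ 1·1·10·100 = 1000
  -3*Z**3 ↦ -3·1·1·1000 = -3000
Sum: F(0, 10, 10) = (0) + (0) + (0) + (0) + (-2000) + (-1000) + (1000) + (-3000) = -5000.
Reducing mod 11: -5000 ≡ 5 (mod 11).
Since F(a, b, c) ≡ 5 ≠ 0 (mod 11), P does NOT lie on the curve.


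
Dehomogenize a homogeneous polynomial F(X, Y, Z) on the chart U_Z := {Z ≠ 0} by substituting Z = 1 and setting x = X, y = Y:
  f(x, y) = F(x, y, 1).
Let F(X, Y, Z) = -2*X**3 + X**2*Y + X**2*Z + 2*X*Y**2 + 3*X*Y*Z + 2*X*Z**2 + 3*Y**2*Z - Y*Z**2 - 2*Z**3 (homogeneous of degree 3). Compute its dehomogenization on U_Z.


f(x, y) = -2*x**3 + x**2*y + x**2 + 2*x*y**2 + 3*x*y + 2*x + 3*y**2 - y - 2

On U_Z we set Z = 1. Each monomial c·X^i·Y^j·Z^k in F becomes c·x^i·y^j·1^k = c·x^i·y^j.
Substituting Z = 1: F(X, Y, 1) = -2*x**3 + x**2*y + x**2 + 2*x*y**2 + 3*x*y + 2*x + 3*y**2 - y - 2.
Note: deg(f) ≤ deg(F) = 3; strict inequality happens when F is divisible by Z (lost terms).


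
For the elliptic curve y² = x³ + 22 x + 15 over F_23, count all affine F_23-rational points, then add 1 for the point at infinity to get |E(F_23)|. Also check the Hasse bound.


Affine points = {(3, 4), (3, 19), (4, 11), (4, 12), (6, 8), (6, 15), (7, 11), (7, 12), (8, 6), (8, 17), (10, 4), (10, 19), (11, 1), (11, 22), (12, 11), (12, 12), (14, 10), (14, 13), (16, 1), (16, 22), (17, 9), (17, 14), (19, 1), (19, 22), (21, 3), (21, 20)}; affine count = 26; |E(F_23)| = 27.

Discriminant check: Δ ∝ 4a³ + 27b² = 4·22³ + 27·15² = 4·10648 + 27·225 ≡ 22 (mod 23). Nonzero ⇒ E is nonsingular.
For each x ∈ F_23, compute rhs = x³ + 22·x + 15 mod 23, then count y ∈ F_23 with y² ≡ rhs.
  x = 0: rhs = 15, matching y values: none (0 points).
  x = 1: rhs = 15, matching y values: none (0 points).
  x = 2: rhs = 21, matching y values: none (0 points).
  x = 3: rhs = 16, matching y values: 4, 19 (2 points).
  x = 4: rhs = 6, matching y values: 11, 12 (2 points).
  x = 5: rhs = 20, matching y values: none (0 points).
  x = 6: rhs = 18, matching y values: 8, 15 (2 points).
  x = 7: rhs = 6, matching y values: 11, 12 (2 points).
  x = 8: rhs = 13, matching y values: 6, 17 (2 points).
  x = 9: rhs = 22, matching y values: none (0 points).
  x = 10: rhs = 16, matching y values: 4, 19 (2 points).
  x = 11: rhs = 1, matching y values: 1, 22 (2 points).
  x = 12: rhs = 6, matching y values: 11, 12 (2 points).
  x = 13: rhs = 14, matching y values: none (0 points).
  x = 14: rhs = 8, matching y values: 10, 13 (2 points).
  x = 15: rhs = 17, matching y values: none (0 points).
  x = 16: rhs = 1, matching y values: 1, 22 (2 points).
  x = 17: rhs = 12, matching y values: 9, 14 (2 points).
  x = 18: rhs = 10, matching y values: none (0 points).
  x = 19: rhs = 1, matching y values: 1, 22 (2 points).
  x = 20: rhs = 14, matching y values: none (0 points).
  x = 21: rhs = 9, matching y values: 3, 20 (2 points).
  x = 22: rhs = 15, matching y values: none (0 points).
Total affine count: 26.
Full point count |E(F_23)| = 26 + 1 = 27.
Hasse bound: |27 − (23+1)| = |3| = 3 ≤ 2√23 ≈ 9.5917 ✓.


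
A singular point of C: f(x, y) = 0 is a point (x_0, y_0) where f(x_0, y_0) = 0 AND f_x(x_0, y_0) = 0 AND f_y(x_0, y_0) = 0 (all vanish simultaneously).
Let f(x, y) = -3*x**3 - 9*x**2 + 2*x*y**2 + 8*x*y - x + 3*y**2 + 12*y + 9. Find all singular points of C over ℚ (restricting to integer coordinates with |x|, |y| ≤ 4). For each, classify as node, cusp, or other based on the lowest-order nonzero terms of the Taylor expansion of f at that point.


Singular points: {(-1, -2)}; classification: cusp.

Compute partial derivatives:
  f_x = -9*x**2 - 18*x + 2*y**2 + 8*y - 1.
  f_y = 4*x*y + 8*x + 6*y + 12.
Scan x_0 ∈ {−4, ..., 4}. For each x_0, f_y(x_0, y) is a polynomial in y; find its integer roots y ∈ {−4, ..., 4}, then test f_x and f at those candidates.
  x = -4: f_y(-4, y) = -10*y - 20; vanishes at y ∈ {-2}. (-4, -2): f_x = -81 ≠ 0.
  x = -3: f_y(-3, y) = -6*y - 12; vanishes at y ∈ {-2}. (-3, -2): f_x = -36 ≠ 0.
  x = -2: f_y(-2, y) = -2*y - 4; vanishes at y ∈ {-2}. (-2, -2): f_x = -9 ≠ 0.
  x = -1: f_y(-1, y) = 2*y + 4; vanishes at y ∈ {-2}. (-1, -2): f_x = 0, f = 0 — SINGULAR.
  x = 0: f_y(0, y) = 6*y + 12; vanishes at y ∈ {-2}. (0, -2): f_x = -9 ≠ 0.
  x = 1: f_y(1, y) = 10*y + 20; vanishes at y ∈ {-2}. (1, -2): f_x = -36 ≠ 0.
  x = 2: f_y(2, y) = 14*y + 28; vanishes at y ∈ {-2}. (2, -2): f_x = -81 ≠ 0.
  x = 3: f_y(3, y) = 18*y + 36; vanishes at y ∈ {-2}. (3, -2): f_x = -144 ≠ 0.
  x = 4: f_y(4, y) = 22*y + 44; vanishes at y ∈ {-2}. (4, -2): f_x = -225 ≠ 0.
Only singular point on the grid: (-1, -2).
Classify: substitute x = -1 + u, y = -2 + v and expand: f = -3*u**3 + 2*u*v**2 + v**2.
No constant or linear terms (consistent with a singular point). Quadratic part: v**2. Cubic part: -3*u**3 + 2*u*v**2.
The quadratic part v**2 is a perfect square, so there is a single (double) tangent line v = 0, i.e. y = -2. Restricting the cubic part to that line (v = 0) leaves -3*u**3 ≠ 0, so f is not divisible by v and the branch is v² ≈ 3*u**3 to lowest order — this is a cusp.
Classification: cusp.


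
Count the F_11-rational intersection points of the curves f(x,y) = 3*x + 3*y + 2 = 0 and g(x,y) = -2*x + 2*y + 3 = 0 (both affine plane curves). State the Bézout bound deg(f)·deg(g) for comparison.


Common zeros: {(5, 9)}; count = 1; Bézout bound = 1.

deg(f) = 1, deg(g) = 1, so Bézout bound = 1.
Scan x ∈ F_11. For each x, list the y ∈ F_11 with f(x, y) ≡ 0 and those with g(x, y) ≡ 0 (mod 11); the common zeros in that column are the intersection.
  x = 0: f ≡ 0 at y ∈ {3}; g ≡ 0 at y ∈ {4}; common: ∅.
  x = 1: f ≡ 0 at y ∈ {2}; g ≡ 0 at y ∈ {5}; common: ∅.
  x = 2: f ≡ 0 at y ∈ {1}; g ≡ 0 at y ∈ {6}; common: ∅.
  x = 3: f ≡ 0 at y ∈ {0}; g ≡ 0 at y ∈ {7}; common: ∅.
  x = 4: f ≡ 0 at y ∈ {10}; g ≡ 0 at y ∈ {8}; common: ∅.
  x = 5: f ≡ 0 at y ∈ {9}; g ≡ 0 at y ∈ {9}; common: {9}.
  x = 6: f ≡ 0 at y ∈ {8}; g ≡ 0 at y ∈ {10}; common: ∅.
  x = 7: f ≡ 0 at y ∈ {7}; g ≡ 0 at y ∈ {0}; common: ∅.
  x = 8: f ≡ 0 at y ∈ {6}; g ≡ 0 at y ∈ {1}; common: ∅.
  x = 9: f ≡ 0 at y ∈ {5}; g ≡ 0 at y ∈ {2}; common: ∅.
  x = 10: f ≡ 0 at y ∈ {4}; g ≡ 0 at y ∈ {3}; common: ∅.
Collecting: common zeros = {(5, 9)}, so the count is 1.
Comparison with the Bézout bound: 1 ≤ 1 = deg(f)·deg(g), as expected for curves with no common component (the bound is attained).


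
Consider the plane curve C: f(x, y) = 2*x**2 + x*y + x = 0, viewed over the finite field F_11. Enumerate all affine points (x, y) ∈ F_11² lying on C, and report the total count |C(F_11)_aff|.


Affine F_11-points: {(0, 0), (0, 1), (0, 2), (0, 3), (0, 4), (0, 5), (0, 6), (0, 7), (0, 8), (0, 9), (0, 10), (1, 8), (2, 6), (3, 4), (4, 2), (5, 0), (6, 9), (7, 7), (8, 5), (9, 3), (10, 1)}; count = 21.

For each of the 121 pairs (x, y) ∈ F_11², evaluate f(x, y) mod 11. Record the zeros.
  x = 0: [0↦0, 1↦0, 2↦0, 3↦0, 4↦0, 5↦0, 6↦0, 7↦0, 8↦0, 9↦0, 10↦0]  zeros at y ∈ {0, 1, 2, 3, 4, 5, 6, 7, 8, 9, 10}
  x = 1: [0↦3, 1↦4, 2↦5, 3↦6, 4↦7, 5↦8, 6↦9, 7↦10, 8↦0, 9↦1, 10↦2]  zeros at y ∈ {8}
  x = 2: [0↦10, 1↦1, 2↦3, 3↦5, 4↦7, 5↦9, 6↦0, 7↦2, 8↦4, 9↦6, 10↦8]  zeros at y ∈ {6}
  x = 3: [0↦10, 1↦2, 2↦5, 3↦8, 4↦0, 5↦3, 6↦6, 7↦9, 8↦1, 9↦4, 10↦7]  zeros at y ∈ {4}
  x = 4: [0↦3, 1↦7, 2↦0, 3↦4, 4↦8, 5↦1, 6↦5, 7↦9, 8↦2, 9↦6, 10↦10]  zeros at y ∈ {2}
  x = 5: [0↦0, 1↦5, 2↦10, 3↦4, 4↦9, 5↦3, 6↦8, 7↦2, 8↦7, 9↦1, 10↦6]  zeros at y ∈ {0}
  x = 6: [0↦1, 1↦7, 2↦2, 3↦8, 4↦3, 5↦9, 6↦4, 7↦10, 8↦5, 9↦0, 10↦6]  zeros at y ∈ {9}
  x = 7: [0↦6, 1↦2, 2↦9, 3↦5, 4↦1, 5↦8, 6↦4, 7↦0, 8↦7, 9↦3, 10↦10]  zeros at y ∈ {7}
  x = 8: [0↦4, 1↦1, 2↦9, 3↦6, 4↦3, 5↦0, 6↦8, 7↦5, 8↦2, 9↦10, 10↦7]  zeros at y ∈ {5}
  x = 9: [0↦6, 1↦4, 2↦2, 3↦0, 4↦9, 5↦7, 6↦5, 7↦3, 8↦1, 9↦10, 10↦8]  zeros at y ∈ {3}
  x = 10: [0↦1, 1↦0, 2↦10, 3↦9, 4↦8, 5↦7, 6↦6, 7↦5, 8↦4, 9↦3, 10↦2]  zeros at y ∈ {1}
Collecting zeros: affine points = {(0, 0), (0, 1), (0, 2), (0, 3), (0, 4), (0, 5), (0, 6), (0, 7), (0, 8), (0, 9), (0, 10), (1, 8), (2, 6), (3, 4), (4, 2), (5, 0), (6, 9), (7, 7), (8, 5), (9, 3), (10, 1)}.
Total count |C(F_11)_aff| = 21.


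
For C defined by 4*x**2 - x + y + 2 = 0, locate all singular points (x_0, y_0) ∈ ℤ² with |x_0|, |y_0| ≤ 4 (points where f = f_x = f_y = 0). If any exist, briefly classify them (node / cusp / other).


No singular points in the scanned grid; C is smooth there.

Compute partial derivatives:
  f_x = 8*x - 1.
  f_y = 1.
f_y = 1 is a nonzero constant, so f_y never vanishes: no point (x, y) can satisfy f = f_x = f_y = 0. In particular no (x, y) ∈ {−4, ..., 4}² is singular; the curve is smooth.


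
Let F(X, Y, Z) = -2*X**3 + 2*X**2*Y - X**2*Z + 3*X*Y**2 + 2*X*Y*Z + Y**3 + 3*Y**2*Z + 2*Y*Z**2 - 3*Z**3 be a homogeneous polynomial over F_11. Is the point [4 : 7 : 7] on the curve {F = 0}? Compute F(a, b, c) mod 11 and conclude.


F(4,7,7) ≡ 2 (mod 11); P is NOT on the curve.

Evaluate F(4, 7, 7) term-by-term (mod 11).
  -2*X**3 ↦ -2·64·1·1 = -128
  2*X**2*Y ↦ 2·16·7·1 = 224
  -X**2*Z ↦ -1·16·1·7 = -112
  3*X*Y**2 ↦ 3·4·49·1 = 588
  2*X*Y*Z ↦ 2·4·7·7 = 392
  Y**3 ↦ 1·1·343·1 = 343
  3*Y**2*Z ↦ 3·1·49·7 = 1029
  2*Y*Z**2 ↦ 2·1·7·49 = 686
  -3*Z**3 ↦ -3·1·1·343 = -1029
Sum: F(4, 7, 7) = (-128) + (224) + (-112) + (588) + (392) + (343) + (1029) + (686) + (-1029) = 1993.
Reducing mod 11: 1993 ≡ 2 (mod 11).
Since F(a, b, c) ≡ 2 ≠ 0 (mod 11), P does NOT lie on the curve.


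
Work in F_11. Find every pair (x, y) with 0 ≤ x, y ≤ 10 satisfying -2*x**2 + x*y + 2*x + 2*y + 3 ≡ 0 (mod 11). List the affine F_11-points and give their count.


Affine F_11-points: {(0, 4), (1, 10), (2, 3), (3, 4), (4, 9), (5, 10), (6, 3), (7, 9), (8, 1), (10, 1)}; count = 10.

For each of the 121 pairs (x, y) ∈ F_11², evaluate f(x, y) mod 11. Record the zeros.
  x = 0: [0↦3, 1↦5, 2↦7, 3↦9, 4↦0, 5↦2, 6↦4, 7↦6, 8↦8, 9↦10, 10↦1]  zeros at y ∈ {4}
  x = 1: [0↦3, 1↦6, 2↦9, 3↦1, 4↦4, 5↦7, 6↦10, 7↦2, 8↦5, 9↦8, 10↦0]  zeros at y ∈ {10}
  x = 2: [0↦10, 1↦3, 2↦7, 3↦0, 4↦4, 5↦8, 6↦1, 7↦5, 8↦9, 9↦2, 10↦6]  zeros at y ∈ {3}
  x = 3: [0↦2, 1↦7, 2↦1, 3↦6, 4↦0, 5↦5, 6↦10, 7↦4, 8↦9, 9↦3, 10↦8]  zeros at y ∈ {4}
  x = 4: [0↦1, 1↦7, 2↦2, 3↦8, 4↦3, 5↦9, 6↦4, 7↦10, 8↦5, 9↦0, 10↦6]  zeros at y ∈ {9}
  x = 5: [0↦7, 1↦3, 2↦10, 3↦6, 4↦2, 5↦9, 6↦5, 7↦1, 8↦8, 9↦4, 10↦0]  zeros at y ∈ {10}
  x = 6: [0↦9, 1↦6, 2↦3, 3↦0, 4↦8, 5↦5, 6↦2, 7↦10, 8↦7, 9↦4, 10↦1]  zeros at y ∈ {3}
  x = 7: [0↦7, 1↦5, 2↦3, 3↦1, 4↦10, 5↦8, 6↦6, 7↦4, 8↦2, 9↦0, 10↦9]  zeros at y ∈ {9}
  x = 8: [0↦1, 1↦0, 2↦10, 3↦9, 4↦8, 5↦7, 6↦6, 7↦5, 8↦4, 9↦3, 10↦2]  zeros at y ∈ {1}
  x = 9: [0↦2, 1↦2, 2↦2, 3↦2, 4↦2, 5↦2, 6↦2, 7↦2, 8↦2, 9↦2, 10↦2]  zeros at y ∈ ∅
  x = 10: [0↦10, 1↦0, 2↦1, 3↦2, 4↦3, 5↦4, 6↦5, 7↦6, 8↦7, 9↦8, 10↦9]  zeros at y ∈ {1}
Collecting zeros: affine points = {(0, 4), (1, 10), (2, 3), (3, 4), (4, 9), (5, 10), (6, 3), (7, 9), (8, 1), (10, 1)}.
Total count |C(F_11)_aff| = 10.


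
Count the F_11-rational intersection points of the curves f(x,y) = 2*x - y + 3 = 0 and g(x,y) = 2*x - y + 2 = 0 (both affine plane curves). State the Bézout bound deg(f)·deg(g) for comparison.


Common zeros: ∅; count = 0; Bézout bound = 1.

deg(f) = 1, deg(g) = 1, so Bézout bound = 1.
Scan x ∈ F_11. For each x, list the y ∈ F_11 with f(x, y) ≡ 0 and those with g(x, y) ≡ 0 (mod 11); the common zeros in that column are the intersection.
  x = 0: f ≡ 0 at y ∈ {3}; g ≡ 0 at y ∈ {2}; common: ∅.
  x = 1: f ≡ 0 at y ∈ {5}; g ≡ 0 at y ∈ {4}; common: ∅.
  x = 2: f ≡ 0 at y ∈ {7}; g ≡ 0 at y ∈ {6}; common: ∅.
  x = 3: f ≡ 0 at y ∈ {9}; g ≡ 0 at y ∈ {8}; common: ∅.
  x = 4: f ≡ 0 at y ∈ {0}; g ≡ 0 at y ∈ {10}; common: ∅.
  x = 5: f ≡ 0 at y ∈ {2}; g ≡ 0 at y ∈ {1}; common: ∅.
  x = 6: f ≡ 0 at y ∈ {4}; g ≡ 0 at y ∈ {3}; common: ∅.
  x = 7: f ≡ 0 at y ∈ {6}; g ≡ 0 at y ∈ {5}; common: ∅.
  x = 8: f ≡ 0 at y ∈ {8}; g ≡ 0 at y ∈ {7}; common: ∅.
  x = 9: f ≡ 0 at y ∈ {10}; g ≡ 0 at y ∈ {9}; common: ∅.
  x = 10: f ≡ 0 at y ∈ {1}; g ≡ 0 at y ∈ {0}; common: ∅.
Collecting: common zeros = ∅, so the count is 0.
Comparison with the Bézout bound: 0 ≤ 1 = deg(f)·deg(g), as expected for curves with no common component (the affine F_11-count falls short of the bound because intersections may lie at infinity, over extension fields, or carry multiplicity).


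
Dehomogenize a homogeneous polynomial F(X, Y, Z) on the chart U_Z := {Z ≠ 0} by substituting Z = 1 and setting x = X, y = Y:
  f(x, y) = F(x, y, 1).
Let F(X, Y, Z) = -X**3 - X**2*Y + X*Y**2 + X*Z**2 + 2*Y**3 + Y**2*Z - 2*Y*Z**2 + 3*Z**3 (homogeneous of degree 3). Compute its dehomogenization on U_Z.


f(x, y) = -x**3 - x**2*y + x*y**2 + x + 2*y**3 + y**2 - 2*y + 3

On U_Z we set Z = 1. Each monomial c·X^i·Y^j·Z^k in F becomes c·x^i·y^j·1^k = c·x^i·y^j.
Substituting Z = 1: F(X, Y, 1) = -x**3 - x**2*y + x*y**2 + x + 2*y**3 + y**2 - 2*y + 3.
Note: deg(f) ≤ deg(F) = 3; strict inequality happens when F is divisible by Z (lost terms).


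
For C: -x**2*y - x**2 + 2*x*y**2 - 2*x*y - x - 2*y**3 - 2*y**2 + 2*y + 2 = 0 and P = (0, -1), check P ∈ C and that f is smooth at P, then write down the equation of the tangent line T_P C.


Tangent line at P: 3*x = 0.

Step 1: f(0, -1) = 0, so P lies on C.
Step 2: partial derivatives
  f_x(x, y) = -2*x*y - 2*x + 2*y**2 - 2*y - 1, f_y(x, y) = -x**2 + 4*x*y - 2*x - 6*y**2 - 4*y + 2.
  f_x(P) = 3, f_y(P) = 0 (gradient nonzero, so P is smooth).
Step 3: tangent line at P: 3·(x − 0) + 0·(y − -1) = 0.
Expanding: 3*x = 0.


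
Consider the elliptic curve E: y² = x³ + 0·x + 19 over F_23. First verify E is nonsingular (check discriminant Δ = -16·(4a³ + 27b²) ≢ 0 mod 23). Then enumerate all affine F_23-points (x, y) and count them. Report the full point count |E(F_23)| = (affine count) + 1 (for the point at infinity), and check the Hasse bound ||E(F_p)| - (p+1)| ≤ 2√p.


Affine points = {(2, 2), (2, 21), (3, 0), (5, 11), (5, 12), (8, 5), (8, 18), (9, 9), (9, 14), (11, 4), (11, 19), (13, 10), (13, 13), (14, 7), (14, 16), (15, 6), (15, 17), (18, 3), (18, 20), (19, 1), (19, 22), (22, 8), (22, 15)}; affine count = 23; |E(F_23)| = 24.

Discriminant check: Δ ∝ 4a³ + 27b² = 4·0³ + 27·19² = 4·0 + 27·361 ≡ 18 (mod 23). Nonzero ⇒ E is nonsingular.
For each x ∈ F_23, compute rhs = x³ + 0·x + 19 mod 23, then count y ∈ F_23 with y² ≡ rhs.
  x = 0: rhs = 19, matching y values: none (0 points).
  x = 1: rhs = 20, matching y values: none (0 points).
  x = 2: rhs = 4, matching y values: 2, 21 (2 points).
  x = 3: rhs = 0, matching y values: 0 (1 points).
  x = 4: rhs = 14, matching y values: none (0 points).
  x = 5: rhs = 6, matching y values: 11, 12 (2 points).
  x = 6: rhs = 5, matching y values: none (0 points).
  x = 7: rhs = 17, matching y values: none (0 points).
  x = 8: rhs = 2, matching y values: 5, 18 (2 points).
  x = 9: rhs = 12, matching y values: 9, 14 (2 points).
  x = 10: rhs = 7, matching y values: none (0 points).
  x = 11: rhs = 16, matching y values: 4, 19 (2 points).
  x = 12: rhs = 22, matching y values: none (0 points).
  x = 13: rhs = 8, matching y values: 10, 13 (2 points).
  x = 14: rhs = 3, matching y values: 7, 16 (2 points).
  x = 15: rhs = 13, matching y values: 6, 17 (2 points).
  x = 16: rhs = 21, matching y values: none (0 points).
  x = 17: rhs = 10, matching y values: none (0 points).
  x = 18: rhs = 9, matching y values: 3, 20 (2 points).
  x = 19: rhs = 1, matching y values: 1, 22 (2 points).
  x = 20: rhs = 15, matching y values: none (0 points).
  x = 21: rhs = 11, matching y values: none (0 points).
  x = 22: rhs = 18, matching y values: 8, 15 (2 points).
Total affine count: 23.
Full point count |E(F_23)| = 23 + 1 = 24.
Hasse bound: |24 − (23+1)| = |0| = 0 ≤ 2√23 ≈ 9.5917 ✓.


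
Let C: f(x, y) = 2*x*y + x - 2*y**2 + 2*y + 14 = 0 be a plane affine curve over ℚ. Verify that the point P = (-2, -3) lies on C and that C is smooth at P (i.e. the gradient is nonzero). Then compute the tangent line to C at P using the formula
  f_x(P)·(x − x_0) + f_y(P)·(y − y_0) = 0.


Tangent line at P: -5*x + 10*y + 20 = 0.

Step 1: f(-2, -3) = 0, so P lies on C.
Step 2: partial derivatives
  f_x(x, y) = 2*y + 1, f_y(x, y) = 2*x - 4*y + 2.
  f_x(P) = -5, f_y(P) = 10 (gradient nonzero, so P is smooth).
Step 3: tangent line at P: -5·(x − -2) + 10·(y − -3) = 0.
Expanding: -5*x + 10*y + 20 = 0.
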